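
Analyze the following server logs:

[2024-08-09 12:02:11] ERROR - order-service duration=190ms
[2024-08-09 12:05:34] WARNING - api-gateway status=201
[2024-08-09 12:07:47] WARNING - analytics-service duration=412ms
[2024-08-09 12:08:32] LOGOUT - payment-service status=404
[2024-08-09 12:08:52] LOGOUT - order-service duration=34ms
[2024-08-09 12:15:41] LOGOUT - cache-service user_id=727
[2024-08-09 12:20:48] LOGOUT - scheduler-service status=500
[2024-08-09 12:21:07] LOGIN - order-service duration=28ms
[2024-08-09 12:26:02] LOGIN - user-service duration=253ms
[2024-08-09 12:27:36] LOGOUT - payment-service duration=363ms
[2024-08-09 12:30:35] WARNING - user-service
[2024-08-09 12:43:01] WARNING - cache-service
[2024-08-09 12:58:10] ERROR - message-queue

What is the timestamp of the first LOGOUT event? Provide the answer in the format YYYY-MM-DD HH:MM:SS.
2024-08-09 12:08:32

To find the first event:

1. Filter for all LOGOUT events
2. Sort by timestamp
3. Select the first one
4. Timestamp: 2024-08-09 12:08:32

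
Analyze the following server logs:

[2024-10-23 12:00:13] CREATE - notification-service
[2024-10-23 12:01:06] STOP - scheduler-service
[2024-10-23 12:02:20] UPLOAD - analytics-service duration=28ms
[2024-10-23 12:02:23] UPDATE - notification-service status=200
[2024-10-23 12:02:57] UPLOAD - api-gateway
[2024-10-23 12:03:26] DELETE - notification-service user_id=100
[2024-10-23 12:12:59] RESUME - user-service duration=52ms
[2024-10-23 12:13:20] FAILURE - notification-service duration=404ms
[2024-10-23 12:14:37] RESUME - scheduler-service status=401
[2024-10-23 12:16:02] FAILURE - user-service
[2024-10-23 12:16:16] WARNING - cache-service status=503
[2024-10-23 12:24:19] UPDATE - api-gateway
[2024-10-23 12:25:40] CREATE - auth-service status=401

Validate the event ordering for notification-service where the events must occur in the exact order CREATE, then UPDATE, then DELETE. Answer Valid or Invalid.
Valid

To validate ordering:

1. Required order: CREATE → UPDATE → DELETE
2. Rule: the events must occur in the exact order CREATE, then UPDATE, then DELETE
3. Check actual order of events for notification-service
4. Result: Valid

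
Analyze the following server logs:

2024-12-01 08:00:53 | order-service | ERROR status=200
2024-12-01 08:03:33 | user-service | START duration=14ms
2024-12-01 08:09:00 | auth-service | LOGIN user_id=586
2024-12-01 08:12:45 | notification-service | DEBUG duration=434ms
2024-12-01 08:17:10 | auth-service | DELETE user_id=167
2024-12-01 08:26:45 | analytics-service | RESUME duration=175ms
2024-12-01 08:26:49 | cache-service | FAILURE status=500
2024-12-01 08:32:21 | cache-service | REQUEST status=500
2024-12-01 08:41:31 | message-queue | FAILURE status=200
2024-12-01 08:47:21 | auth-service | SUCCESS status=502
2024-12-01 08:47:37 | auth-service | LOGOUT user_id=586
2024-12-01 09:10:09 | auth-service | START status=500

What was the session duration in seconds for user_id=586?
2317

To calculate session duration:

1. Find LOGIN event for user_id=586: 2024-12-01 08:09:00
2. Find LOGOUT event for user_id=586: 2024-12-01 08:47:37
3. Session duration: 2024-12-01 08:47:37 - 2024-12-01 08:09:00 = 2317 seconds (38 minutes)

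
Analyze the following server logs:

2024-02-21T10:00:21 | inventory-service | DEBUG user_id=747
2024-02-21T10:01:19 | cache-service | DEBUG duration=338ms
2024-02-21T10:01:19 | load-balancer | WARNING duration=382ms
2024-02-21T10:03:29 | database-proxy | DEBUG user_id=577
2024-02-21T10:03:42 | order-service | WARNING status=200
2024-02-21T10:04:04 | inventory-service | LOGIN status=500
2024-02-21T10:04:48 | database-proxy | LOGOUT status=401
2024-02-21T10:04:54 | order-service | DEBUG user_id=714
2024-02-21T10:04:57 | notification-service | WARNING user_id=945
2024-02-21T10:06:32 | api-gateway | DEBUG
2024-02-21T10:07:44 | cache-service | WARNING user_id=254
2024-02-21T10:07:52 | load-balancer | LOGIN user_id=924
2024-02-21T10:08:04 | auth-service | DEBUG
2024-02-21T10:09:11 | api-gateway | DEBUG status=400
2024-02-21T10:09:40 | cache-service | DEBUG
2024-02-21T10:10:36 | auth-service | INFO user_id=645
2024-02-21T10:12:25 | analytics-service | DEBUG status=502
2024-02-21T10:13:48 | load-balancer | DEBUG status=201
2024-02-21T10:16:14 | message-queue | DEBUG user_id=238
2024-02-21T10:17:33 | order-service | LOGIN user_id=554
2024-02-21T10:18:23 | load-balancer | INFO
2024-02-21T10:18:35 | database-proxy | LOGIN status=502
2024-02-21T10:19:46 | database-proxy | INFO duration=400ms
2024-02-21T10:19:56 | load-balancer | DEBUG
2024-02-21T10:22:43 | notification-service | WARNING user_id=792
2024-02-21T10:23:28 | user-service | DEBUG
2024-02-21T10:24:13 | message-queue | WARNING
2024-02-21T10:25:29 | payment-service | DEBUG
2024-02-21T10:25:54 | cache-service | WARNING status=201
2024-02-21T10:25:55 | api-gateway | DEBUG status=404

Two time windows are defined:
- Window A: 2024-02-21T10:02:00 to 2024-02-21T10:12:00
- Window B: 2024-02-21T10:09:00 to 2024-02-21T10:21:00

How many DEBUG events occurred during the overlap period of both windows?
2

To find overlap events:

1. Window A: 2024-02-21T10:02:00 to 2024-02-21T10:12:00
2. Window B: 2024-02-21T10:09:00 to 2024-02-21T10:21:00
3. Overlap period: 2024-02-21T10:09:00 to 2024-02-21T10:12:00
4. Count DEBUG events in overlap: 2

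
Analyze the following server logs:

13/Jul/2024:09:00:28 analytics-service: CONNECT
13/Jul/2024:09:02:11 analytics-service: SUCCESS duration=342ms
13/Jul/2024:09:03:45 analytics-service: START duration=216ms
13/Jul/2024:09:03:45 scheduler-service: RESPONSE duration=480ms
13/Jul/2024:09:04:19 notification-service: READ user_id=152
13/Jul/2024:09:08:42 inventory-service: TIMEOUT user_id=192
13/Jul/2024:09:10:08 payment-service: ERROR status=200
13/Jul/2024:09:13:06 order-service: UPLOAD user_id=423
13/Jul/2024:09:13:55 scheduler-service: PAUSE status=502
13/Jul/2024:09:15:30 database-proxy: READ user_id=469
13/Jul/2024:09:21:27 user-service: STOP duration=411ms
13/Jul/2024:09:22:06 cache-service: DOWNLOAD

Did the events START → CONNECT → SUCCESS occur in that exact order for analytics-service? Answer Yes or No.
No

To verify sequence order:

1. Find all events in sequence START → CONNECT → SUCCESS for analytics-service
2. Extract their timestamps
3. Check if timestamps are in ascending order
4. Result: No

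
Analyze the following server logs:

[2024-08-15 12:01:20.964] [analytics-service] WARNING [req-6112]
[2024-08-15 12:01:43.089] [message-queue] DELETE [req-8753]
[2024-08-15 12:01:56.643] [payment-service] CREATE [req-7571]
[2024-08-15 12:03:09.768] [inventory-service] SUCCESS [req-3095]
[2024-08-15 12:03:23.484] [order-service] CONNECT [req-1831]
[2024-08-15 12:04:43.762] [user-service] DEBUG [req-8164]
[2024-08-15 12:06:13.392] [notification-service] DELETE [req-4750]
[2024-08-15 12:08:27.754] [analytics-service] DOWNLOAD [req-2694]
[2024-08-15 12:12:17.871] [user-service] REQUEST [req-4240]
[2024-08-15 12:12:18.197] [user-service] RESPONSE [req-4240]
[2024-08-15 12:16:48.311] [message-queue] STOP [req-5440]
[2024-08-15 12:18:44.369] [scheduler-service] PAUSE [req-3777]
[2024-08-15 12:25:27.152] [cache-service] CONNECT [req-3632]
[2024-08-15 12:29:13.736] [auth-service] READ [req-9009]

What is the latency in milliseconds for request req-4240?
326

To calculate latency:

1. Find REQUEST with id req-4240: 2024-08-15 12:12:17.871
2. Find RESPONSE with id req-4240: 2024-08-15 12:12:18.197
3. Latency: 2024-08-15 12:12:18.197 - 2024-08-15 12:12:17.871 = 326ms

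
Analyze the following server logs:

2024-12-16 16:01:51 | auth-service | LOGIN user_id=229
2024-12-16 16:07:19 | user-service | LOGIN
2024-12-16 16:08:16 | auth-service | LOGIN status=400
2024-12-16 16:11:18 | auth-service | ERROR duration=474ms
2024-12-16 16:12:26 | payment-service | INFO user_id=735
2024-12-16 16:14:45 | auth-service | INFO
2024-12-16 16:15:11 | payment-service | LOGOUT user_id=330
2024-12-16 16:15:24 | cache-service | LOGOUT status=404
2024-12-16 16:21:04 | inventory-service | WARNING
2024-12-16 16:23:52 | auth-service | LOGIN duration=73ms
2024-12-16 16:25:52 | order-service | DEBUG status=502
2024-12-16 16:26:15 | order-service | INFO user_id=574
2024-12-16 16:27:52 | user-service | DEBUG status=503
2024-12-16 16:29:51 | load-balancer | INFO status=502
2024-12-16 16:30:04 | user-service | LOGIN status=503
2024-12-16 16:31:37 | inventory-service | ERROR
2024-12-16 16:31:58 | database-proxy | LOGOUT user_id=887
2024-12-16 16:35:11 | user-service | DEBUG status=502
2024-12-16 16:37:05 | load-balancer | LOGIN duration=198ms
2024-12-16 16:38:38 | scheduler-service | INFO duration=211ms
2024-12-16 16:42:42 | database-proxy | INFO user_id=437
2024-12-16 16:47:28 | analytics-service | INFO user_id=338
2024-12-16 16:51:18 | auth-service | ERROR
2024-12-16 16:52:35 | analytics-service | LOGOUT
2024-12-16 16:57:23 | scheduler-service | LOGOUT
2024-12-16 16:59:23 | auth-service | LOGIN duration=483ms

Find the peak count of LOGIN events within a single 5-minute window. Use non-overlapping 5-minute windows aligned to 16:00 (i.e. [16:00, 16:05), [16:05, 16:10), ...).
2

To find the burst window:

1. Divide the log period into non-overlapping 5-minute windows starting at 16:00
2. Count LOGIN events in each window
3. Find the window with maximum count
4. Maximum events in a window: 2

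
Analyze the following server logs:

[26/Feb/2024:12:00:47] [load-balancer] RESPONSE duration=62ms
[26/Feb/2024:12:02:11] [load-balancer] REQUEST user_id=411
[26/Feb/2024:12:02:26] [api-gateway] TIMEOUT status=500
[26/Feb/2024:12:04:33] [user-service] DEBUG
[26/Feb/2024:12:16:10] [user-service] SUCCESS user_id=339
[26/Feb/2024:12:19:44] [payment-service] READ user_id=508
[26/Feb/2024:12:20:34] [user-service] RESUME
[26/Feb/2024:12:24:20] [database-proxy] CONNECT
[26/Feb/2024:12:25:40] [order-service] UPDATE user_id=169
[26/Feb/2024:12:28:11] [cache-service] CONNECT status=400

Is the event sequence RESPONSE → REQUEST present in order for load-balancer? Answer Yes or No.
Yes

To verify sequence order:

1. Find all events in sequence RESPONSE → REQUEST for load-balancer
2. Extract their timestamps
3. Check if timestamps are in ascending order
4. Result: Yes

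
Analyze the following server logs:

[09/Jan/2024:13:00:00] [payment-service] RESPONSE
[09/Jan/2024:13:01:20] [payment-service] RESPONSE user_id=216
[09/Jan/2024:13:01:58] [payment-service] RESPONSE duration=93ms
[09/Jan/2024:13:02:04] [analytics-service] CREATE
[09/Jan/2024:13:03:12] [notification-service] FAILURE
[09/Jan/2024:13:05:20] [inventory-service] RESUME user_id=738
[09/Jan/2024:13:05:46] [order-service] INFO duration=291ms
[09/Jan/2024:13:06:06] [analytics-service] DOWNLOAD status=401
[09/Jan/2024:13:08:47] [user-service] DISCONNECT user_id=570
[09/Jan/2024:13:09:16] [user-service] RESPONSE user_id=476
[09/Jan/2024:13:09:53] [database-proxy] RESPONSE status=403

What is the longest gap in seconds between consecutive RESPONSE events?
438

To find the longest gap:

1. Extract all RESPONSE events in chronological order
2. Calculate time differences between consecutive events
3. Find the maximum difference
4. Longest gap: 438 seconds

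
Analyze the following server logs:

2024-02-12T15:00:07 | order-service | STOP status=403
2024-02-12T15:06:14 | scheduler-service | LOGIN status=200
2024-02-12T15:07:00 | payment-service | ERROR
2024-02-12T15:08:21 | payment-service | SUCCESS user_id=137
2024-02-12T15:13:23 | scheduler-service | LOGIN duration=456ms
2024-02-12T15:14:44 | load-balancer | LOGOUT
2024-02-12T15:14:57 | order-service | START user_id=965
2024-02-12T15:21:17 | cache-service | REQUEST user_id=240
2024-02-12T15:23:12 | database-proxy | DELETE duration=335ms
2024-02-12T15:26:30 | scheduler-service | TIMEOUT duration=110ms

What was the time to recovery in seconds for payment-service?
81

To calculate recovery time:

1. Find ERROR event for payment-service: 2024-02-12T15:07:00
2. Find next SUCCESS event for payment-service: 2024-02-12T15:08:21
3. Recovery time: 2024-02-12T15:08:21 - 2024-02-12T15:07:00 = 81 seconds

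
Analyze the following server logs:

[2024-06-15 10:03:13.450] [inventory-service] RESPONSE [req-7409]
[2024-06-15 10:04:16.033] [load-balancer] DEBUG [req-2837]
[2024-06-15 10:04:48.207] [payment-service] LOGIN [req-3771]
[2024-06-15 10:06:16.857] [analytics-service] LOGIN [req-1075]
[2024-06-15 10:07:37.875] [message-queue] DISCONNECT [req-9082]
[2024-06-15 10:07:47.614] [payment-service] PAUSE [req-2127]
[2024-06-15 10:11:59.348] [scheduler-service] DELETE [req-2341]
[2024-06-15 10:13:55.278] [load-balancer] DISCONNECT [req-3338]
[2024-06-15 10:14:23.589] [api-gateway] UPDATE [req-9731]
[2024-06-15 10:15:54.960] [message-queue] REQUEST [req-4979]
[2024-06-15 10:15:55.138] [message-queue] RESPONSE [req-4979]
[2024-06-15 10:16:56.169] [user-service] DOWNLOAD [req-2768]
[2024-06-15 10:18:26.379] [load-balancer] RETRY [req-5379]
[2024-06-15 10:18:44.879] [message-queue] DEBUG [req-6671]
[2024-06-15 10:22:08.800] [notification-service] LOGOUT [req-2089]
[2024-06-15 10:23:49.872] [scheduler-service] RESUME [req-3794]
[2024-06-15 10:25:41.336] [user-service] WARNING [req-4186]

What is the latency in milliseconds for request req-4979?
178

To calculate latency:

1. Find REQUEST with id req-4979: 2024-06-15 10:15:54.960
2. Find RESPONSE with id req-4979: 2024-06-15 10:15:55.138
3. Latency: 2024-06-15 10:15:55.138 - 2024-06-15 10:15:54.960 = 178ms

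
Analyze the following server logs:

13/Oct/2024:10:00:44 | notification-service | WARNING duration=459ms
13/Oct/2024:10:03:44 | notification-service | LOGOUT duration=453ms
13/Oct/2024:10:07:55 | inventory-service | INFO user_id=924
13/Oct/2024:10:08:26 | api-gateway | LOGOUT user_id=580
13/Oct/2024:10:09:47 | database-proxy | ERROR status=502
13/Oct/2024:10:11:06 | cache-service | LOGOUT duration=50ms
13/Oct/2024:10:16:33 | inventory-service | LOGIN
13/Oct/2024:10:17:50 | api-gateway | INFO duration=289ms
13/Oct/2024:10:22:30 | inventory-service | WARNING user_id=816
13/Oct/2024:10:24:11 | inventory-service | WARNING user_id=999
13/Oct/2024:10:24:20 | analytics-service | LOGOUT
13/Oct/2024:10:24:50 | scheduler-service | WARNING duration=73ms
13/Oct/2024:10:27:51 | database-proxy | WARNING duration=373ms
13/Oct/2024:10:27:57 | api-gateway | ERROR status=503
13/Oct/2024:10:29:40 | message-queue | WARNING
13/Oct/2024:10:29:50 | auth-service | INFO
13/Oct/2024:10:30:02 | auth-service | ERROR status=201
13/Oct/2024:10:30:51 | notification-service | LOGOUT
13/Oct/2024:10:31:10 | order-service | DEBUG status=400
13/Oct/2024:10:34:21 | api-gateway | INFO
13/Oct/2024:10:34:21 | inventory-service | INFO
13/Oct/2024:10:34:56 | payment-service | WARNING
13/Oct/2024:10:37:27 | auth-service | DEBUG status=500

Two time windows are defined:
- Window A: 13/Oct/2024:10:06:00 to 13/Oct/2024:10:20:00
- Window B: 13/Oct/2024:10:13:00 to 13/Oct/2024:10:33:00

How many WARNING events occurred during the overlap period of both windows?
0

To find overlap events:

1. Window A: 13/Oct/2024:10:06:00 to 13/Oct/2024:10:20:00
2. Window B: 13/Oct/2024:10:13:00 to 13/Oct/2024:10:33:00
3. Overlap period: 13/Oct/2024:10:13:00 to 13/Oct/2024:10:20:00
4. Count WARNING events in overlap: 0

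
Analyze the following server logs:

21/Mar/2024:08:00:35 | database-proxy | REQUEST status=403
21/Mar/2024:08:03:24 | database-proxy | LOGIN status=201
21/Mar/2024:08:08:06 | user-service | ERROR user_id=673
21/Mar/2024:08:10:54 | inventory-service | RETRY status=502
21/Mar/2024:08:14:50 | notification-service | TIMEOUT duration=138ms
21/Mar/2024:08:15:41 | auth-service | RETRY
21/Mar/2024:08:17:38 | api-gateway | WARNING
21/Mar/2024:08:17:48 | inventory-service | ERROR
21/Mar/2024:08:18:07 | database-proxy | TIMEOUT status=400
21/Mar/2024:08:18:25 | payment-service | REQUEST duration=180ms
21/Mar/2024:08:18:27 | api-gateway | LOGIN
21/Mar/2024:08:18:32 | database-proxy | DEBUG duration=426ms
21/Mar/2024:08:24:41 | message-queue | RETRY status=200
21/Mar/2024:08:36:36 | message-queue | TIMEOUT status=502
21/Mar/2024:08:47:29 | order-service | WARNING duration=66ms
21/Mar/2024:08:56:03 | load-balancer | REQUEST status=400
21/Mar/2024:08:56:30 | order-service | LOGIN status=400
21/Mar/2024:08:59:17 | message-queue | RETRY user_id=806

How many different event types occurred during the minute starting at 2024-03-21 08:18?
4

To count unique event types:

1. Filter events in the minute starting at 2024-03-21 08:18
2. Extract event types from matching entries
3. Count unique types: 4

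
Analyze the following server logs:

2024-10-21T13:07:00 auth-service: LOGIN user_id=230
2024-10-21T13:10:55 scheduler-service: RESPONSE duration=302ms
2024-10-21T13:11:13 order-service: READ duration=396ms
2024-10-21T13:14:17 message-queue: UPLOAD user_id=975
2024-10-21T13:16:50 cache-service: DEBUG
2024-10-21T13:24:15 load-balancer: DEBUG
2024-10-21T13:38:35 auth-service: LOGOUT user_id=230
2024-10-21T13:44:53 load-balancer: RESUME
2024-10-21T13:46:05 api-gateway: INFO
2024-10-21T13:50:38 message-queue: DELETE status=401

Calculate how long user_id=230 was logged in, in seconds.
1895

To calculate session duration:

1. Find LOGIN event for user_id=230: 2024-10-21T13:07:00
2. Find LOGOUT event for user_id=230: 2024-10-21T13:38:35
3. Session duration: 2024-10-21T13:38:35 - 2024-10-21T13:07:00 = 1895 seconds (31 minutes)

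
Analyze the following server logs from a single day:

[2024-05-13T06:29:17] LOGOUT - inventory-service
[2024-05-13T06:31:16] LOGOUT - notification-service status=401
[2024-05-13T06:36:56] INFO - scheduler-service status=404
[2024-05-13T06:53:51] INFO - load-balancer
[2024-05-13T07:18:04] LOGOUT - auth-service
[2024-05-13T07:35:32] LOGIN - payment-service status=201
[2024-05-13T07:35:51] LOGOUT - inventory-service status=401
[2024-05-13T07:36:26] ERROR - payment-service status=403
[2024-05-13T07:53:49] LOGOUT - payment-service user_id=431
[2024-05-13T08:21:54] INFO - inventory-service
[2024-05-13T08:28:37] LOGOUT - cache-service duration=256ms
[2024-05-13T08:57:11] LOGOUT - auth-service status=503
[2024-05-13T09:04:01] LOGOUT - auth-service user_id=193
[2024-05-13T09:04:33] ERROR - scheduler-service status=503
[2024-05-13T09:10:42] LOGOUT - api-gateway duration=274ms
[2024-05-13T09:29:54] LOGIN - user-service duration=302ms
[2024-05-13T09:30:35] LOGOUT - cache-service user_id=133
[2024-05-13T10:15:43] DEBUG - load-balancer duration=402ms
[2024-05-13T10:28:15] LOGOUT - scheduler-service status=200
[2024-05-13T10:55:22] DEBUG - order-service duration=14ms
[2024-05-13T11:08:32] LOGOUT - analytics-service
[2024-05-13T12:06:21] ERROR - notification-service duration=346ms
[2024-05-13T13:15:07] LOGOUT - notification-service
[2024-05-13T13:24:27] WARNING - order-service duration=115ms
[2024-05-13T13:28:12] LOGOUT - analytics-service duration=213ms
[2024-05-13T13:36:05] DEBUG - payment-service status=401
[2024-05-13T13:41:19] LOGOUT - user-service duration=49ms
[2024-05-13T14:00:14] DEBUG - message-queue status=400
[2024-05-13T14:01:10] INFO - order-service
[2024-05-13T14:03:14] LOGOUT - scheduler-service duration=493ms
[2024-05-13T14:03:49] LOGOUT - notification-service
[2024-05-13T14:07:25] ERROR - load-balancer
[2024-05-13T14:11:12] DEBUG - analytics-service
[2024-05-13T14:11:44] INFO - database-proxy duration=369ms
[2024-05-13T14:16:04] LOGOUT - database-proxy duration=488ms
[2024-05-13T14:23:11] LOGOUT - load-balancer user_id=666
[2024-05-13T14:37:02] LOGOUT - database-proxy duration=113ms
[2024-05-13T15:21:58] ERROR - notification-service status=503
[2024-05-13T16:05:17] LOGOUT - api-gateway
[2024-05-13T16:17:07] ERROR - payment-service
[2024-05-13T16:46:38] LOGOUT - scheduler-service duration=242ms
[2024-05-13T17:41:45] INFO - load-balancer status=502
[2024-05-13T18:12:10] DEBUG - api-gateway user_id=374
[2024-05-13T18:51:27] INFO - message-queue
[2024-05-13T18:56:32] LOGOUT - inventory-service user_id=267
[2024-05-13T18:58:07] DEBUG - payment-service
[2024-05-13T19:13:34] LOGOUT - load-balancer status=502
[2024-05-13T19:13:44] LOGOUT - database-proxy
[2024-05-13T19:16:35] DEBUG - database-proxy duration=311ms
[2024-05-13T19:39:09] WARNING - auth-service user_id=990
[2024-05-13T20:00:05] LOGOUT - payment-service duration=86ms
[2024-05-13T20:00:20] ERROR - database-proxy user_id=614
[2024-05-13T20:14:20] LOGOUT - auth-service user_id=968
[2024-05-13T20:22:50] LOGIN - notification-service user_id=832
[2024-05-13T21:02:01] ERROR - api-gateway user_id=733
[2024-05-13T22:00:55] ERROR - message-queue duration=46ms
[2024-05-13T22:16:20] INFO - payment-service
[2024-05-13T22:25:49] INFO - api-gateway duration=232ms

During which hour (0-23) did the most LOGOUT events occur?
14

To find the peak hour:

1. Group all LOGOUT events by hour
2. Count events in each hour
3. Find hour with maximum count
4. Peak hour: 14 (with 5 events)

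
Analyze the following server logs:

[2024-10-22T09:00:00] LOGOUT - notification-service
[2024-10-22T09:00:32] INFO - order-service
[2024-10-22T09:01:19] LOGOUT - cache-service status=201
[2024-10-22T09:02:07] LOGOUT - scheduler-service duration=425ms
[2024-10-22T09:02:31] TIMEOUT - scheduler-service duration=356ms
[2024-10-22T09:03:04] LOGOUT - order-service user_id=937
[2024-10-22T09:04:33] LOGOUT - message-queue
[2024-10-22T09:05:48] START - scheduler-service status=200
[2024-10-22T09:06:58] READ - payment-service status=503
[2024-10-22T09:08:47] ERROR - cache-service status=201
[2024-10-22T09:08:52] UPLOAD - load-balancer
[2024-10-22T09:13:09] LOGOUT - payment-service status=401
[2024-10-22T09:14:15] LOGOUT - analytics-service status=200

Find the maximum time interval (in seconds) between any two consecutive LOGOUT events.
516

To find the longest gap:

1. Extract all LOGOUT events in chronological order
2. Calculate time differences between consecutive events
3. Find the maximum difference
4. Longest gap: 516 seconds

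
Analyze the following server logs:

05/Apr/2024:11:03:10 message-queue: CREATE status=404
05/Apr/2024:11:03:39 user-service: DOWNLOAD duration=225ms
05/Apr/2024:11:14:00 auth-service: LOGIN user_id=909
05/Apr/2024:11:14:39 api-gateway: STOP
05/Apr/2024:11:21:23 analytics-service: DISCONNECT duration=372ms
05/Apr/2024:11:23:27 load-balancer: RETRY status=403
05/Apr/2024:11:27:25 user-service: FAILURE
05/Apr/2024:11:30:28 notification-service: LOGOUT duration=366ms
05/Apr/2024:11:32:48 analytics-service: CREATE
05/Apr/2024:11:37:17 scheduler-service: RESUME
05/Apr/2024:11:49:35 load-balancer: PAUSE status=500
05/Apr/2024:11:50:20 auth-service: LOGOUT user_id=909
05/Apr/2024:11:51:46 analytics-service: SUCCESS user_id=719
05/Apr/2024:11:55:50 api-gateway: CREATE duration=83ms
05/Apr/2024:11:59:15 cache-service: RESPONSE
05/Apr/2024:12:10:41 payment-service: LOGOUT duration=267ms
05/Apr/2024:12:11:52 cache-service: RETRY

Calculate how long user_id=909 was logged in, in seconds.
2180

To calculate session duration:

1. Find LOGIN event for user_id=909: 05/Apr/2024:11:14:00
2. Find LOGOUT event for user_id=909: 05/Apr/2024:11:50:20
3. Session duration: 05/Apr/2024:11:50:20 - 05/Apr/2024:11:14:00 = 2180 seconds (36 minutes)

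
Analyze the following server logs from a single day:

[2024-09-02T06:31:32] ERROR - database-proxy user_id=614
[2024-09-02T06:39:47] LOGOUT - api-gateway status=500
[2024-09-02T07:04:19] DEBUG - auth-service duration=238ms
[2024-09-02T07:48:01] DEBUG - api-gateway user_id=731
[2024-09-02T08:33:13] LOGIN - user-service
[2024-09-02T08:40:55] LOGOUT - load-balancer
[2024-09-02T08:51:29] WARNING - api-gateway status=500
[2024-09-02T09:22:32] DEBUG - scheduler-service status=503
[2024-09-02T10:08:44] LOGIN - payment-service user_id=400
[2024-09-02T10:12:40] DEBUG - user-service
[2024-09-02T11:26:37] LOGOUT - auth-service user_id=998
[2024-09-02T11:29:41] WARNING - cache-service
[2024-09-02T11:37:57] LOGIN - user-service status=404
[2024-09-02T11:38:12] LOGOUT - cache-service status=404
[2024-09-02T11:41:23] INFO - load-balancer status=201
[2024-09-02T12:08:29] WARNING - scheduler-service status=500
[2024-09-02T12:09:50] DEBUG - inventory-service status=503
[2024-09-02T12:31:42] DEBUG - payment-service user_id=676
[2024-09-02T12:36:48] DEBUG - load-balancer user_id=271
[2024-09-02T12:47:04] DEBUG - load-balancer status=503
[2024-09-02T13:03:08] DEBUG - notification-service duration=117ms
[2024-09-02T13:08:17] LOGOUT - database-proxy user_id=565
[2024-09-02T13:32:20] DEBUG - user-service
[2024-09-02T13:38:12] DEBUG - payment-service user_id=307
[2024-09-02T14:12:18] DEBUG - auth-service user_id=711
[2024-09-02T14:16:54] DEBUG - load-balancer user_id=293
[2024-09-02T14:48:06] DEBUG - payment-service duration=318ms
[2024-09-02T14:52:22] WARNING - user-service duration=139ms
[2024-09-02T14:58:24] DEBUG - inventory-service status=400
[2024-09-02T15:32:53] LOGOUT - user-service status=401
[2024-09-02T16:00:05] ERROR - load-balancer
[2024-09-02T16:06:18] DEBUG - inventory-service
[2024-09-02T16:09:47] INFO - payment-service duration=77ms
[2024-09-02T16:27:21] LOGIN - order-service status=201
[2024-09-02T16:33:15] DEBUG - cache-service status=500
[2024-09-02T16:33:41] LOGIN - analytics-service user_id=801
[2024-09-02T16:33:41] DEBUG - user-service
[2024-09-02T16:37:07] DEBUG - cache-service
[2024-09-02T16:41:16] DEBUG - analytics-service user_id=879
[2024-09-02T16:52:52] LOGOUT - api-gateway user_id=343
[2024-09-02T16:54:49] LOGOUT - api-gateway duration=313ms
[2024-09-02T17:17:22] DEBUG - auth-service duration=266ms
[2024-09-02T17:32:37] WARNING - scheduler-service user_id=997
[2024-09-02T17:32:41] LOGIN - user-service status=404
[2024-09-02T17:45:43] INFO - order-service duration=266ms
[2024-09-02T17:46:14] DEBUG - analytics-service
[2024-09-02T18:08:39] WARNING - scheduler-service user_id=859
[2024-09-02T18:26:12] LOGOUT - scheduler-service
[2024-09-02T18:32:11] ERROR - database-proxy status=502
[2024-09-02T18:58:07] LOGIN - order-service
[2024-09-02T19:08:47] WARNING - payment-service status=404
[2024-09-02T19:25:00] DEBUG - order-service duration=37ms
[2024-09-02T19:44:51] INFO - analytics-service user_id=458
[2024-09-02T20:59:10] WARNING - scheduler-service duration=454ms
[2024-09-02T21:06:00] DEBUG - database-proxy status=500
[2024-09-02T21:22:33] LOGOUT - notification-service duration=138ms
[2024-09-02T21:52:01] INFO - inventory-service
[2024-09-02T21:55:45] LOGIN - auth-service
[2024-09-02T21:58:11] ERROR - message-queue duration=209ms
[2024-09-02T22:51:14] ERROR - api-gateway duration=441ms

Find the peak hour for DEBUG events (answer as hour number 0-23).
16

To find the peak hour:

1. Group all DEBUG events by hour
2. Count events in each hour
3. Find hour with maximum count
4. Peak hour: 16 (with 5 events)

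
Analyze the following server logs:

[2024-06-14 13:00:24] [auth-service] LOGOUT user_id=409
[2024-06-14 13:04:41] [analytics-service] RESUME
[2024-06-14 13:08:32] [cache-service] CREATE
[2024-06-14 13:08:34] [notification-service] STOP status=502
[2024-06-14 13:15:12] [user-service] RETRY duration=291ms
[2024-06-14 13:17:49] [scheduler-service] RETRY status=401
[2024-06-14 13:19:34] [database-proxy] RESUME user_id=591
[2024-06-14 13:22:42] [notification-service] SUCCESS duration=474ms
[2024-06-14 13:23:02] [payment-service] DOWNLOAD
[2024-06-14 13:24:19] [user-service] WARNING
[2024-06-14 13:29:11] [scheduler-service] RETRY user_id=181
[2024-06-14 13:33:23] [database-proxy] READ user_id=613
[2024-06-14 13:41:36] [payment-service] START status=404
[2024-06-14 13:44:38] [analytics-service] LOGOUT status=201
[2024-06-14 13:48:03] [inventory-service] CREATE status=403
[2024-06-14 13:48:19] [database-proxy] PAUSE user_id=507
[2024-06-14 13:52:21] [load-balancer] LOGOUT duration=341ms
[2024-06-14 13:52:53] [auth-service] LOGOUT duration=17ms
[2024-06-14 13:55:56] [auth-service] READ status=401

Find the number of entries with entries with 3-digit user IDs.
5

To find matching entries:

1. Pattern to match: entries with 3-digit user IDs
2. Scan each log entry for the pattern
3. Count matches: 5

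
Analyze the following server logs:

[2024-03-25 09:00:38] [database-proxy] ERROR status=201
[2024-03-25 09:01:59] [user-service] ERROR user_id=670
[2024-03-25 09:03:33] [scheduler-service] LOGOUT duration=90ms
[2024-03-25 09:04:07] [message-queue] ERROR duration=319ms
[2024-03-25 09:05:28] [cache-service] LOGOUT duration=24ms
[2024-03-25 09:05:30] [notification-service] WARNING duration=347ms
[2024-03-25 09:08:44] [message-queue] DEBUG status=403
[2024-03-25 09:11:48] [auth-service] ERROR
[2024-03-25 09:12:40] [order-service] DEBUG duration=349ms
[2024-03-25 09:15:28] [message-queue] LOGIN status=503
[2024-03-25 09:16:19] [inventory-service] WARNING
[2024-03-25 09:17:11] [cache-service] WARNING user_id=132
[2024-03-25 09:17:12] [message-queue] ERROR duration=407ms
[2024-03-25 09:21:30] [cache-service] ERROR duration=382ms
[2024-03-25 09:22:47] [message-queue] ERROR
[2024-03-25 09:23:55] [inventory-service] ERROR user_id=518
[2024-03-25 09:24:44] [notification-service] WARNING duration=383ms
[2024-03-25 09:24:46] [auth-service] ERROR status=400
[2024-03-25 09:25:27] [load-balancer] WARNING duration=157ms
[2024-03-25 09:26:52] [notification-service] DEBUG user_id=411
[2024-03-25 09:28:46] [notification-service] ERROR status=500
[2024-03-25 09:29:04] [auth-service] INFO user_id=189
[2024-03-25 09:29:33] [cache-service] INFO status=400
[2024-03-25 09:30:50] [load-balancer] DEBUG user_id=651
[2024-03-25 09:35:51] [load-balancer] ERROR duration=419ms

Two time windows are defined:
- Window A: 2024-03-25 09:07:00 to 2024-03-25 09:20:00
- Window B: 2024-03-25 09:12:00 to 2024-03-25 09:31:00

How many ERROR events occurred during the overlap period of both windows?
1

To find overlap events:

1. Window A: 2024-03-25 09:07:00 to 2024-03-25 09:20:00
2. Window B: 2024-03-25 09:12:00 to 2024-03-25 09:31:00
3. Overlap period: 2024-03-25 09:12:00 to 2024-03-25 09:20:00
4. Count ERROR events in overlap: 1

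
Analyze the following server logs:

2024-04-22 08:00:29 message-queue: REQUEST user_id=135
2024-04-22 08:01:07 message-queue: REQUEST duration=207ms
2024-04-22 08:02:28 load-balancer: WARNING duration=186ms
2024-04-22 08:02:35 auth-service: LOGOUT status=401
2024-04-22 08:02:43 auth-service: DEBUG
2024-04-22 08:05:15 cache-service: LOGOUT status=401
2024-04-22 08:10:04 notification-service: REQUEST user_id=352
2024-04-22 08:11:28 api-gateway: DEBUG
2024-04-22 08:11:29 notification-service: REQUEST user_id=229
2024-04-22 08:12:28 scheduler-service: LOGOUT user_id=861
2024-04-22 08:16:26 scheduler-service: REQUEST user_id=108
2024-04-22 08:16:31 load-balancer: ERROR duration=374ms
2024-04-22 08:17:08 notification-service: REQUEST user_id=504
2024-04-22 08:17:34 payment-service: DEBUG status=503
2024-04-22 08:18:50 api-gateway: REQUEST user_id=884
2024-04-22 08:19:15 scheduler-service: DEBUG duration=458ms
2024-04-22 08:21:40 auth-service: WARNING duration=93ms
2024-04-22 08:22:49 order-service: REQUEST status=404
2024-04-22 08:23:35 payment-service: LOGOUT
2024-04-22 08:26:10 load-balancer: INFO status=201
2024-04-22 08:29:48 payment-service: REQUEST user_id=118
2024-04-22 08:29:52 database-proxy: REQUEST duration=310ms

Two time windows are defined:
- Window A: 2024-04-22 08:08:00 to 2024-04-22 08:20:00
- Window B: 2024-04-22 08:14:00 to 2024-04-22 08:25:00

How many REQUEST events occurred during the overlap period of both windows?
3

To find overlap events:

1. Window A: 2024-04-22 08:08:00 to 2024-04-22 08:20:00
2. Window B: 2024-04-22 08:14:00 to 2024-04-22 08:25:00
3. Overlap period: 2024-04-22 08:14:00 to 2024-04-22 08:20:00
4. Count REQUEST events in overlap: 3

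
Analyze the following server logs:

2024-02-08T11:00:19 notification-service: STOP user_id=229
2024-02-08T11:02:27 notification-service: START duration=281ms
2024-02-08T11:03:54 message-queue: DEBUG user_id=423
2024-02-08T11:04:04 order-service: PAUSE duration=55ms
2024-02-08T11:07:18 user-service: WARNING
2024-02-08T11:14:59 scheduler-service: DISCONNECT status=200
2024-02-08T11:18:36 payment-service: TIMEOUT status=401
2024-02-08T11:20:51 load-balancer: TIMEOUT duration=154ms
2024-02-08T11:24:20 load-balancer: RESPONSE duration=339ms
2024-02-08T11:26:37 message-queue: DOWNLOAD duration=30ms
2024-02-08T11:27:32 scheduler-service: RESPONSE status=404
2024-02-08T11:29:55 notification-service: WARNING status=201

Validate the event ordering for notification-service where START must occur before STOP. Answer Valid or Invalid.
Invalid

To validate ordering:

1. Required order: START → STOP
2. Rule: START must occur before STOP
3. Check actual order of events for notification-service
4. Result: Invalid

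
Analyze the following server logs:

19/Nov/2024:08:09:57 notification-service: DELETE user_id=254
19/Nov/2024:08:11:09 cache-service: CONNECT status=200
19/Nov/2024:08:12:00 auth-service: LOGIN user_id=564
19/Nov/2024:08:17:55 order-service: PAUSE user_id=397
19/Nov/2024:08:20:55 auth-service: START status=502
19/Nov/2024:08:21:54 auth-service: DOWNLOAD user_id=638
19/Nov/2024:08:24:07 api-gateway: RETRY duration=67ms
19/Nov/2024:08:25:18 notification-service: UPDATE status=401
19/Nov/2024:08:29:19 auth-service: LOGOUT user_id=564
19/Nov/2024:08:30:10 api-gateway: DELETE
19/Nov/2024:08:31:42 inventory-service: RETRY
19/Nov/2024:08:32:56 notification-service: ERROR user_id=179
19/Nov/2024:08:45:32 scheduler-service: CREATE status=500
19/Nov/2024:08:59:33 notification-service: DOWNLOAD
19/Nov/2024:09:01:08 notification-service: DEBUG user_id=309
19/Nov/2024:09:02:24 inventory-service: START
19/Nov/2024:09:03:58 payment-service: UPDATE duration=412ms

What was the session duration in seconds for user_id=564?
1039

To calculate session duration:

1. Find LOGIN event for user_id=564: 19/Nov/2024:08:12:00
2. Find LOGOUT event for user_id=564: 19/Nov/2024:08:29:19
3. Session duration: 19/Nov/2024:08:29:19 - 19/Nov/2024:08:12:00 = 1039 seconds (17 minutes)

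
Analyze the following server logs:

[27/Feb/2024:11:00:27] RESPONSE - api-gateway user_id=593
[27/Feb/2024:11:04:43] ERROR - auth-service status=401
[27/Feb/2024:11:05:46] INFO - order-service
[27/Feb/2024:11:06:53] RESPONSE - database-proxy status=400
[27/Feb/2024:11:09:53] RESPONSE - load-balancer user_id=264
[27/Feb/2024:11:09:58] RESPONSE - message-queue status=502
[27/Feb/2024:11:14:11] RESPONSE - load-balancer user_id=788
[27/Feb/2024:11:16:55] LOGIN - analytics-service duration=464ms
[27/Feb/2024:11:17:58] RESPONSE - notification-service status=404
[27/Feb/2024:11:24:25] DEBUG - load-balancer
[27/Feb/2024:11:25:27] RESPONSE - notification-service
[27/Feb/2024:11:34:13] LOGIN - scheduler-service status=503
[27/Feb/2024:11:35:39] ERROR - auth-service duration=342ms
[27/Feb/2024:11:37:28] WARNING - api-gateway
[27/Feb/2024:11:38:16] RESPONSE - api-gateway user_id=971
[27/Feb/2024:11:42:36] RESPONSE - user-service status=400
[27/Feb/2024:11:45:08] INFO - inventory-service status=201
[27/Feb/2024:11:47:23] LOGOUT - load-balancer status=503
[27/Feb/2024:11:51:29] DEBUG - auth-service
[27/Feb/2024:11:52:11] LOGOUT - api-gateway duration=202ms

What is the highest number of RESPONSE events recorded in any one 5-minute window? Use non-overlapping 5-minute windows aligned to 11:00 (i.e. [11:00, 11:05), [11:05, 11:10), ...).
3

To find the burst window:

1. Divide the log period into non-overlapping 5-minute windows starting at 11:00
2. Count RESPONSE events in each window
3. Find the window with maximum count
4. Maximum events in a window: 3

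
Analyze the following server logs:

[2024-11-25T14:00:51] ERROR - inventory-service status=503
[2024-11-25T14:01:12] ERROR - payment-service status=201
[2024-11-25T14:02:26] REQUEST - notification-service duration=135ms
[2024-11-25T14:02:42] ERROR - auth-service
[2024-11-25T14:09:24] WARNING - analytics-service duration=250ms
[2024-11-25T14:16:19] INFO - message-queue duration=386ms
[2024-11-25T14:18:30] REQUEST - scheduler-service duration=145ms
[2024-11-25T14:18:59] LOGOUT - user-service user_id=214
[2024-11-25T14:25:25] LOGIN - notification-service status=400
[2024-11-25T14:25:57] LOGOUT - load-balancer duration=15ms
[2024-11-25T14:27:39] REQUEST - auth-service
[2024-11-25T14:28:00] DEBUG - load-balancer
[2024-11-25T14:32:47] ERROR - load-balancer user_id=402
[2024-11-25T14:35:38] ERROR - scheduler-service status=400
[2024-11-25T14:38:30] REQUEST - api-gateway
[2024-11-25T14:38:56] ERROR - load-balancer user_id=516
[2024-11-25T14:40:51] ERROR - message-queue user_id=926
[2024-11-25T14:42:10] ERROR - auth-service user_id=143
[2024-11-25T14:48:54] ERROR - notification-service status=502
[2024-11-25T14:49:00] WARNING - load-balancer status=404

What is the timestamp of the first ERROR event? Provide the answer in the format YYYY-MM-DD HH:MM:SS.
2024-11-25 14:00:51

To find the first event:

1. Filter for all ERROR events
2. Sort by timestamp
3. Select the first one
4. Timestamp: 2024-11-25 14:00:51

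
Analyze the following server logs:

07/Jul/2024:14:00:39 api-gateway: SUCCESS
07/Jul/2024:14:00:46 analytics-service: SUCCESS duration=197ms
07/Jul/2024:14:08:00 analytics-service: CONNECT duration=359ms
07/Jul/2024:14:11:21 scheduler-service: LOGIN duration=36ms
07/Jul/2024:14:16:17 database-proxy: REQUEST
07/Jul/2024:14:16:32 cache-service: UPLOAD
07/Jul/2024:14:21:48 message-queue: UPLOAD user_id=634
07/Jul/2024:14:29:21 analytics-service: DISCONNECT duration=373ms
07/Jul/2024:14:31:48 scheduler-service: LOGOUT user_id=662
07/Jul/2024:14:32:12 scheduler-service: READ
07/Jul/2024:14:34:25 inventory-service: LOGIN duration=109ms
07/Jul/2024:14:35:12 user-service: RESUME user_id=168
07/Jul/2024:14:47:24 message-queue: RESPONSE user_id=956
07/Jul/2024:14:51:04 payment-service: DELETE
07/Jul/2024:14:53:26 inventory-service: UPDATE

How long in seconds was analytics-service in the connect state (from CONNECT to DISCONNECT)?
1281

To calculate state duration:

1. Find CONNECT event for analytics-service: 07/Jul/2024:14:08:00
2. Find DISCONNECT event for analytics-service: 07/Jul/2024:14:29:21
3. Calculate duration: 07/Jul/2024:14:29:21 - 07/Jul/2024:14:08:00 = 1281 seconds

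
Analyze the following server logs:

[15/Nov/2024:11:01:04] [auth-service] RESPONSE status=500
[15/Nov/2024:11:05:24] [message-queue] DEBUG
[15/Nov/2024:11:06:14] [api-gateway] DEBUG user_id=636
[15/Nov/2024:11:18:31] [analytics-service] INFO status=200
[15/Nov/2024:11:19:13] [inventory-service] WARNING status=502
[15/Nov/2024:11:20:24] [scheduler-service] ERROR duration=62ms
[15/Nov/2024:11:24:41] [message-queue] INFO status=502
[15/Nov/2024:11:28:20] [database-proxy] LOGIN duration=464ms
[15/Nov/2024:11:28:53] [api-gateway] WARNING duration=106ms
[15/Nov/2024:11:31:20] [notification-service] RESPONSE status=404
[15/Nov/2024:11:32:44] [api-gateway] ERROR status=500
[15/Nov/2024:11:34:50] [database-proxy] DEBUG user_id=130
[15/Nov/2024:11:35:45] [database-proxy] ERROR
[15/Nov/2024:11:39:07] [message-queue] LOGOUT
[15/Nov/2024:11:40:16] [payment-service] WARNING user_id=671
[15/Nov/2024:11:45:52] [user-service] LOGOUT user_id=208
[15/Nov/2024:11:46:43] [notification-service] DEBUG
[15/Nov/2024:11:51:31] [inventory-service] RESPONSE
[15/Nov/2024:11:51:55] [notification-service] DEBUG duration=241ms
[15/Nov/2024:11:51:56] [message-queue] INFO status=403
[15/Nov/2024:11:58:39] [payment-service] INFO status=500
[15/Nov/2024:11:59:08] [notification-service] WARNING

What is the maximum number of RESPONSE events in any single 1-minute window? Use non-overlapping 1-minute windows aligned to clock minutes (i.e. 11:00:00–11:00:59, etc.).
1

To find the burst window:

1. Divide the log period into non-overlapping 1-minute windows starting at 11:00
2. Count RESPONSE events in each window
3. Find the window with maximum count
4. Maximum events in a window: 1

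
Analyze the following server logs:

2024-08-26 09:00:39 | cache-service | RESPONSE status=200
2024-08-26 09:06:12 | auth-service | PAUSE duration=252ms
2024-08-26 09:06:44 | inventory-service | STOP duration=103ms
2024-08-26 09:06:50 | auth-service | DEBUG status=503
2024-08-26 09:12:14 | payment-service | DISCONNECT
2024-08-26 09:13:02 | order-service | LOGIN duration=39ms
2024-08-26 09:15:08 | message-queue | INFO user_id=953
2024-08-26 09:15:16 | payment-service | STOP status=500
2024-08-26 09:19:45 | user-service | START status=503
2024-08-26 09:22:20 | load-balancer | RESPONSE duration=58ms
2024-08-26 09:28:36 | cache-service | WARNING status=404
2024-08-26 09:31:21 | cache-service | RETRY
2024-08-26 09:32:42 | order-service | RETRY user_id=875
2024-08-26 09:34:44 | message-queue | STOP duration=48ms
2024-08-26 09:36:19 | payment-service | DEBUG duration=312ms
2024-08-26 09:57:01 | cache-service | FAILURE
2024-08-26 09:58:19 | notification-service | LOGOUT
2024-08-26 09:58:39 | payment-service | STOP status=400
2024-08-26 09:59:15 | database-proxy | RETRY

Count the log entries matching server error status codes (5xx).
3

To find matching entries:

1. Pattern to match: server error status codes (5xx)
2. Scan each log entry for the pattern
3. Count matches: 3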